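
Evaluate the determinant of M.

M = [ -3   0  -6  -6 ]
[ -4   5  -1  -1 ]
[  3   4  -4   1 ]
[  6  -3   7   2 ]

-1230

Expand along row 1 (it has 1 zero):
  + (-3) · M_11   where M_11 = det([5 -1 -1; 4 -4 1; -3 7 2]) = -80
  + (-6) · M_13   where M_13 = det([-4 5 -1; 3 4 1; 6 -3 2]) = -11
  − (-6) · M_14   where M_14 = det([-4 5 -1; 3 4 -4; 6 -3 7]) = -256
det = (+1)·(-3)·(-80) + (+1)·(-6)·(-11) + (-1)·(-6)·(-256) = -1230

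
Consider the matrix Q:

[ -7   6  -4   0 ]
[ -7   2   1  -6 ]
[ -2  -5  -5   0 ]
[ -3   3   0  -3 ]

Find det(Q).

det(Q) = 615

Expand along column 4 (it has 2 zeros):
  + (-6) · M_24   where M_24 = det([-7 6 -4; -2 -5 -5; -3 3 0]) = 69
  + (-3) · M_44   where M_44 = det([-7 6 -4; -7 2 1; -2 -5 -5]) = -343
det = (+1)·(-6)·(69) + (+1)·(-3)·(-343) = 615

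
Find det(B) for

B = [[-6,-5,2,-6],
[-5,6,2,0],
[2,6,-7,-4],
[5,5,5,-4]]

Expand along row 2 (it has 1 zero):
  − (-5) · M_21   where M_21 = det([-5 2 -6; 6 -7 -4; 5 5 -4]) = -622
  + (6) · M_22   where M_22 = det([-6 2 -6; 2 -7 -4; 5 5 -4]) = -582
  − (2) · M_23   where M_23 = det([-6 -5 -6; 2 6 -4; 5 5 -4]) = 204
det = (-1)·(-5)·(-622) + (+1)·(6)·(-582) + (-1)·(2)·(204) = -7010

-7010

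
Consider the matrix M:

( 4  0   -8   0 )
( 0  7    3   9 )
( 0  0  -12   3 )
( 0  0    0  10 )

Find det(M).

-3360

M is upper triangular, so det(M) is the product of the diagonal entries:
det = (4) · (7) · (-12) · (10) = -3360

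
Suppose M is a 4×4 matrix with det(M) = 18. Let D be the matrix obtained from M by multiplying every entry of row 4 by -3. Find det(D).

det(D) = -54

Scaling one row by -3 multiplies the determinant by -3.
det(D) = (-3)·(18) = -54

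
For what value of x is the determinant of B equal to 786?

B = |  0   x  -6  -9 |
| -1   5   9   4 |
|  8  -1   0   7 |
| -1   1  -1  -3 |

x = -5

Expanding along the row containing x, det(B) is linear in x: det(B) = (-114)·x + (216).
Set (-114)·x + (216) = 786  ⇒  (-114)·x = 570  ⇒  x = -5.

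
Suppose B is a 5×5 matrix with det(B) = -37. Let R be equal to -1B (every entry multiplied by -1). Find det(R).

The determinant is 37.

For a 5×5 matrix, det(-1B) = (-1)^5·det(B) = -1·det(B).
det(R) = (-1)·(-37) = 37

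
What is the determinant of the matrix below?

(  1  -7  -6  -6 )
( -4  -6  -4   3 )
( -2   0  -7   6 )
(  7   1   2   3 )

The determinant is 3840.

Expand along row 3 (it has 1 zero):
  + (-2) · M_31   where M_31 = det([-7 -6 -6; -6 -4 3; 1 2 3]) = 48
  + (-7) · M_33   where M_33 = det([1 -7 -6; -4 -6 3; 7 1 3]) = -480
  − (6) · M_34   where M_34 = det([1 -7 -6; -4 -6 -4; 7 1 2]) = -96
det = (+1)·(-2)·(48) + (+1)·(-7)·(-480) + (-1)·(6)·(-96) = 3840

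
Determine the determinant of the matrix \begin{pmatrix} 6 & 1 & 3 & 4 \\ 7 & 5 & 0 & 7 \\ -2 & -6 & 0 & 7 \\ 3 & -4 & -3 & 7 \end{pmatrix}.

Expand along column 3 (it has 2 zeros):
  + (3) · M_13   where M_13 = det([7 5 7; -2 -6 7; 3 -4 7]) = 259
  − (-3) · M_43   where M_43 = det([6 1 4; 7 5 7; -2 -6 7]) = 271
det = (+1)·(3)·(259) + (-1)·(-3)·(271) = 1590

The determinant is 1590.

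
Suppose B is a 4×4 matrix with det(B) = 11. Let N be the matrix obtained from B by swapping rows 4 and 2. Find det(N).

det(N) = -11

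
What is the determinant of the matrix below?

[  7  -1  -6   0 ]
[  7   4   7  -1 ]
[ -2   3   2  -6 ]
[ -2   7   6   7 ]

Expand along row 1 (it has 1 zero):
  + (7) · M_11   where M_11 = det([4 7 -1; 3 2 -6; 7 6 7]) = -245
  − (-1) · M_12   where M_12 = det([7 7 -1; -2 2 -6; -2 6 7]) = 540
  + (-6) · M_13   where M_13 = det([7 4 -1; -2 3 -6; -2 7 7]) = 553
det = (+1)·(7)·(-245) + (-1)·(-1)·(540) + (+1)·(-6)·(553) = -4493

-4493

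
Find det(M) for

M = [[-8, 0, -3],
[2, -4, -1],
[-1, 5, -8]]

-314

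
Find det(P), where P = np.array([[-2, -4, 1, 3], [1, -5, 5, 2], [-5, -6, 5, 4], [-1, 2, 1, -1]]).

Expand along row 1:
  + (-2) · M_11   where M_11 = det([-5 5 2; -6 5 4; 2 1 -1]) = 23
  − (-4) · M_12   where M_12 = det([1 5 2; -5 5 4; -1 1 -1]) = -54
  + (1) · M_13   where M_13 = det([1 -5 2; -5 -6 4; -1 2 -1]) = 11
  − (3) · M_14   where M_14 = det([1 -5 5; -5 -6 5; -1 2 1]) = -96
det = (+1)·(-2)·(23) + (-1)·(-4)·(-54) + (+1)·(1)·(11) + (-1)·(3)·(-96) = 37

|P| = 37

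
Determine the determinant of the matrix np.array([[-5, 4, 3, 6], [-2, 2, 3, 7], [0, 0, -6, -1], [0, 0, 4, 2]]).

The matrix is block upper-triangular with a 2×2 block and a 2×2 block on the diagonal, so its determinant equals the product of the determinants of the diagonal blocks.
det of the 2×2 block = -2
det of the 2×2 block = -8
det = (-2)·(-8) = 16

16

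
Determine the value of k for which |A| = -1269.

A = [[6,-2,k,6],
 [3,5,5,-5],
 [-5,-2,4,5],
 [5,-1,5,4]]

k = -3

Expanding along the column containing k, det(A) is linear in k: det(A) = (141)·k + (-846).
Set (141)·k + (-846) = -1269  ⇒  (141)·k = -423  ⇒  k = -3.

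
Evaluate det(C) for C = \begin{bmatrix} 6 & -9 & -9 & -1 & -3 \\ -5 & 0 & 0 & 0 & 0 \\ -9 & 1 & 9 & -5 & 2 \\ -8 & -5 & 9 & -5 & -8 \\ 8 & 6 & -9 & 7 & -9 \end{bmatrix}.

23580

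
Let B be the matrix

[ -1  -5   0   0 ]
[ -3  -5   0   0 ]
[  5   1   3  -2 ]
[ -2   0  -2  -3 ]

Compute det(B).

The determinant is 130.

B is block lower-triangular with a 2×2 block and a 2×2 block on the diagonal, so its determinant equals the product of the determinants of the diagonal blocks.
det of the 2×2 block = -10
det of the 2×2 block = -13
det = (-10)·(-13) = 130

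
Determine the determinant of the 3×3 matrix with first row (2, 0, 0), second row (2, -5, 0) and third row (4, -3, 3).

-30

The matrix is lower triangular, so the determinant is the product of the diagonal entries:
det = (2) · (-5) · (3) = -30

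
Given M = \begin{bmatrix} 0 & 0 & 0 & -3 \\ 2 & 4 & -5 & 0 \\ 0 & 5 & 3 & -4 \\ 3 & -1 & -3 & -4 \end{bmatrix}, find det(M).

The determinant is 261.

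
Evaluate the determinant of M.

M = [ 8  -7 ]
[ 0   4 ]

|M| = 32

det(M) = 8·4 − (-7)·0 = 32 − 0 = 32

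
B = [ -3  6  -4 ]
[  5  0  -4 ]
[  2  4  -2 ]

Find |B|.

-116

Expand along column 2:
  − 6 · |5 -4; 2 -2| = −6·(-10 − (-8)) = 12
  − 4 · |-3 -4; 5 -4| = −4·(12 − (-20)) = -128
Sum: (12) + (-128) = -116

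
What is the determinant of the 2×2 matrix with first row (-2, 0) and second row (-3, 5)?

The determinant is -10.

det = (-2)·5 − 0·(-3) = -10 − 0 = -10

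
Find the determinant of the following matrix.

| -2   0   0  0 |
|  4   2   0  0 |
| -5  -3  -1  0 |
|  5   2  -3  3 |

12

The matrix is lower triangular, so the determinant is the product of the diagonal entries:
det = (-2) · (2) · (-1) · (3) = 12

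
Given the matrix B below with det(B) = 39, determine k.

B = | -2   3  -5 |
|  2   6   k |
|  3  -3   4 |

k = -3

Expanding along the row containing k, det(B) is linear in k: det(B) = (3)·k + (48).
Set (3)·k + (48) = 39  ⇒  (3)·k = -9  ⇒  k = -3.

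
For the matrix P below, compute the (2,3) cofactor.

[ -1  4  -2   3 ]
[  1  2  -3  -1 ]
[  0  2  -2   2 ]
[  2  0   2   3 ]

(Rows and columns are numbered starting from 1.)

2

Delete row 2 and column 3; the remaining 3×3 submatrix is [-1 4 3; 0 2 2; 2 0 3].
Its determinant is -2.
The cofactor carries sign (−1)^(2+3) = −1, so C_{2,3} = −(-2) = 2.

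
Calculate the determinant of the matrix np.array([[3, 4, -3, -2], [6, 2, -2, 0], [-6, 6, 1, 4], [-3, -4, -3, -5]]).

Expand along row 2 (it has 1 zero):
  − (6) · M_21   where M_21 = det([4 -3 -2; 6 1 4; -4 -3 -5]) = 14
  + (2) · M_22   where M_22 = det([3 -3 -2; -6 1 4; -3 -3 -5]) = 105
  − (-2) · M_23   where M_23 = det([3 4 -2; -6 6 4; -3 -4 -5]) = -294
det = (-1)·(6)·(14) + (+1)·(2)·(105) + (-1)·(-2)·(-294) = -462

The determinant is -462.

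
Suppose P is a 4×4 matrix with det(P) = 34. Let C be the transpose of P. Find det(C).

det(Pᵀ) = det(P).
det(C) = (1)·(34) = 34

det(C) = 34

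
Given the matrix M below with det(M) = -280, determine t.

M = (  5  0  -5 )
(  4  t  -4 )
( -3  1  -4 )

t = 8

Expanding along the column containing t, det(M) is linear in t: det(M) = (-35)·t + (0).
Set (-35)·t + (0) = -280  ⇒  (-35)·t = -280  ⇒  t = 8.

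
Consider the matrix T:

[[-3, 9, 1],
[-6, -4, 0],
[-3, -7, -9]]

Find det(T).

-564

Expand along row 2:
  − (-6) · |9 1; -7 -9| = −(-6)·(-81 − (-7)) = -444
  + (-4) · |-3 1; -3 -9| = (-4)·(27 − (-3)) = -120
Sum: (-444) + (-120) = -564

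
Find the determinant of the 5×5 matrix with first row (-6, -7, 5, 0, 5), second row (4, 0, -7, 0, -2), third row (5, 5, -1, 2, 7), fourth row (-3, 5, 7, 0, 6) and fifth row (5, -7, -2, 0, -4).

3640

Expand along column 4 (it has 4 zeros):
  − (2) · M_34   where M_34 = det([-6 -7 5 5; 4 0 -7 -2; -3 5 7 6; 5 -7 -2 -4]) = -1820
det = (-1)·(2)·(-1820) = 3640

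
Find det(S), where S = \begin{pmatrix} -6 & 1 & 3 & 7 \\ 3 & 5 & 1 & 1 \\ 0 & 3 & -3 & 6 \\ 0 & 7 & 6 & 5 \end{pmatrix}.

Expand along column 1 (it has 2 zeros):
  + (-6) · M_11   where M_11 = det([5 1 1; 3 -3 6; 7 6 5]) = -189
  − (3) · M_21   where M_21 = det([1 3 7; 3 -3 6; 7 6 5]) = 303
det = (+1)·(-6)·(-189) + (-1)·(3)·(303) = 225

225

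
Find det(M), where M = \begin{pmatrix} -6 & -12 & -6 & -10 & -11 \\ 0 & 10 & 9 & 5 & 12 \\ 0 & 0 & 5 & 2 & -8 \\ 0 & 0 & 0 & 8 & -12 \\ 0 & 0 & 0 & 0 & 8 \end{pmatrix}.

M is upper triangular, so det(M) is the product of the diagonal entries:
det = (-6) · (10) · (5) · (8) · (8) = -19200

|M| = -19200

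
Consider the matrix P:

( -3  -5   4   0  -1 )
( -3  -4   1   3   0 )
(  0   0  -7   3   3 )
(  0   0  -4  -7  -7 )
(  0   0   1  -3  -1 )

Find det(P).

P is block upper-triangular with a 2×2 block and a 3×3 block on the diagonal, so its determinant equals the product of the determinants of the diagonal blocks.
det of the 2×2 block = -3
det of the 3×3 block = 122
det = (-3)·(122) = -366

-366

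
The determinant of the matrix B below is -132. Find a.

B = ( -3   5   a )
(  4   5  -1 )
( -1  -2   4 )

a = 1

Expanding along the row containing a, det(B) is linear in a: det(B) = (-3)·a + (-129).
Set (-3)·a + (-129) = -132  ⇒  (-3)·a = -3  ⇒  a = 1.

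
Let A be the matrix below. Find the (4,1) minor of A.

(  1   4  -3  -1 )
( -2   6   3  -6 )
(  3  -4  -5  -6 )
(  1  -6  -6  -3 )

Delete row 4 and column 1; the remaining 3×3 submatrix is [4 -3 -1; 6 3 -6; -4 -5 -6].
Its determinant is -354.

-354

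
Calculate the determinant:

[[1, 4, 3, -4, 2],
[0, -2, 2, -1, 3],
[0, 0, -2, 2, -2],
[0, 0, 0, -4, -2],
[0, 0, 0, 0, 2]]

The determinant is -32.

The matrix is upper triangular, so the determinant is the product of the diagonal entries:
det = (1) · (-2) · (-2) · (-4) · (2) = -32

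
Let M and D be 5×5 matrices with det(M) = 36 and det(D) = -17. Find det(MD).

det(MD) = det(M)·det(D) = (36)·(-17) = -612

det(MD) = -612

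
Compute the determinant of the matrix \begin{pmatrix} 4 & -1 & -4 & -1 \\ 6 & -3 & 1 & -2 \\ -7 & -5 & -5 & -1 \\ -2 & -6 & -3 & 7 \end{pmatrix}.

Expand along row 1:
  + (4) · M_11   where M_11 = det([-3 1 -2; -5 -5 -1; -6 -3 7]) = 185
  − (-1) · M_12   where M_12 = det([6 1 -2; -7 -5 -1; -2 -3 7]) = -199
  + (-4) · M_13   where M_13 = det([6 -3 -2; -7 -5 -1; -2 -6 7]) = -463
  − (-1) · M_14   where M_14 = det([6 -3 1; -7 -5 -5; -2 -6 -3]) = -25
det = (+1)·(4)·(185) + (-1)·(-1)·(-199) + (+1)·(-4)·(-463) + (-1)·(-1)·(-25) = 2368

2368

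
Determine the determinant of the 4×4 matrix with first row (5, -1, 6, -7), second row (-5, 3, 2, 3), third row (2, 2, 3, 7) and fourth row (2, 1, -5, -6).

1934

Expand along row 1:
  + (5) · M_11   where M_11 = det([3 2 3; 2 3 7; 1 -5 -6]) = 50
  − (-1) · M_12   where M_12 = det([-5 2 3; 2 3 7; 2 -5 -6]) = -81
  + (6) · M_13   where M_13 = det([-5 3 3; 2 2 7; 2 1 -6]) = 167
  − (-7) · M_14   where M_14 = det([-5 3 2; 2 2 3; 2 1 -5]) = 109
det = (+1)·(5)·(50) + (-1)·(-1)·(-81) + (+1)·(6)·(167) + (-1)·(-7)·(109) = 1934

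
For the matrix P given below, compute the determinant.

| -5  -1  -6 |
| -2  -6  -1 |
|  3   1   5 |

42

Expand along column 1:
  + (-5) · |-6 -1; 1 5| = (-5)·(-30 − (-1)) = 145
  − (-2) · |-1 -6; 1 5| = −(-2)·(-5 − (-6)) = 2
  + 3 · |-1 -6; -6 -1| = 3·(1 − 36) = -105
Sum: (145) + (2) + (-105) = 42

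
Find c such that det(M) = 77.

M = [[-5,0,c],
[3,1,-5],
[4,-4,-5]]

Expanding along the row containing c, det(M) is linear in c: det(M) = (-16)·c + (125).
Set (-16)·c + (125) = 77  ⇒  (-16)·c = -48  ⇒  c = 3.

3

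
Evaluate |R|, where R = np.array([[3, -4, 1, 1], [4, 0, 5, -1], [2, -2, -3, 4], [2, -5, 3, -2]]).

15

Expand along row 2 (it has 1 zero):
  − (4) · M_21   where M_21 = det([-4 1 1; -2 -3 4; -5 3 -2]) = -21
  − (5) · M_23   where M_23 = det([3 -4 1; 2 -2 4; 2 -5 -2]) = 18
  + (-1) · M_24   where M_24 = det([3 -4 1; 2 -2 -3; 2 -5 3]) = -21
det = (-1)·(4)·(-21) + (-1)·(5)·(18) + (+1)·(-1)·(-21) = 15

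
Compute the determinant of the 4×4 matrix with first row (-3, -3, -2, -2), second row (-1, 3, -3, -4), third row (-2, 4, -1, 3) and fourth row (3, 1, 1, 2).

The determinant is -166.

Expand along row 1:
  + (-3) · M_11   where M_11 = det([3 -3 -4; 4 -1 3; 1 1 2]) = -20
  − (-3) · M_12   where M_12 = det([-1 -3 -4; -2 -1 3; 3 1 2]) = -38
  + (-2) · M_13   where M_13 = det([-1 3 -4; -2 4 3; 3 1 2]) = 90
  − (-2) · M_14   where M_14 = det([-1 3 -3; -2 4 -1; 3 1 1]) = 34
det = (+1)·(-3)·(-20) + (-1)·(-3)·(-38) + (+1)·(-2)·(90) + (-1)·(-2)·(34) = -166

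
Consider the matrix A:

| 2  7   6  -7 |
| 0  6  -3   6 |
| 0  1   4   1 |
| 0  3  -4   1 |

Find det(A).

Expand along column 1 (it has 3 zeros):
  + (2) · M_11   where M_11 = det([6 -3 6; 1 4 1; 3 -4 1]) = -54
det = (+1)·(2)·(-54) = -108

|A| = -108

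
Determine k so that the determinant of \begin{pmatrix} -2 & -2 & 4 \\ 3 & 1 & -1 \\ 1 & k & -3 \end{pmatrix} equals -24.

Expanding along the column containing k, det(B) is linear in k: det(B) = (10)·k + (-14).
Set (10)·k + (-14) = -24  ⇒  (10)·k = -10  ⇒  k = -1.

-1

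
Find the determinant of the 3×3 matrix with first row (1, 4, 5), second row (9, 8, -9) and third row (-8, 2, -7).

912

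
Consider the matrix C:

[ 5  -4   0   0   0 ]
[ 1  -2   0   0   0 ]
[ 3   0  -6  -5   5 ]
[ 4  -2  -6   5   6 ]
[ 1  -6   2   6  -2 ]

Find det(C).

|C| = -276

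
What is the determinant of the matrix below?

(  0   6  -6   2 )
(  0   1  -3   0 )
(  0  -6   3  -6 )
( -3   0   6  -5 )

126

Expand along column 1 (it has 3 zeros):
  − (-3) · M_41   where M_41 = det([6 -6 2; 1 -3 0; -6 3 -6]) = 42
det = (-1)·(-3)·(42) = 126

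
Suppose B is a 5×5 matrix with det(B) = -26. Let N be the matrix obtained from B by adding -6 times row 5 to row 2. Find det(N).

-26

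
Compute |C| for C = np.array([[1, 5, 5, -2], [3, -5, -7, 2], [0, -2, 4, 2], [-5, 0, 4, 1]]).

-88

Expand along row 3 (it has 1 zero):
  − (-2) · M_32   where M_32 = det([1 5 -2; 3 -7 2; -5 4 1]) = -34
  + (4) · M_33   where M_33 = det([1 5 -2; 3 -5 2; -5 0 1]) = -20
  − (2) · M_34   where M_34 = det([1 5 5; 3 -5 -7; -5 0 4]) = -30
det = (-1)·(-2)·(-34) + (+1)·(4)·(-20) + (-1)·(2)·(-30) = -88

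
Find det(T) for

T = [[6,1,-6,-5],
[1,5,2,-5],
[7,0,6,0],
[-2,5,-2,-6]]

Expand along row 3 (it has 2 zeros):
  + (7) · M_31   where M_31 = det([1 -6 -5; 5 2 -5; 5 -2 -6]) = 48
  + (6) · M_33   where M_33 = det([6 1 -5; 1 5 -5; -2 5 -6]) = -89
det = (+1)·(7)·(48) + (+1)·(6)·(-89) = -198

|T| = -198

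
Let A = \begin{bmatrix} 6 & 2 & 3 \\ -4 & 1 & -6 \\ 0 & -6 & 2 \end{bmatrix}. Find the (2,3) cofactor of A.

36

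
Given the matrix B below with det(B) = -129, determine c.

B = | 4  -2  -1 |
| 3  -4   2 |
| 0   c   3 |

Expanding along the row containing c, det(B) is linear in c: det(B) = (-11)·c + (-30).
Set (-11)·c + (-30) = -129  ⇒  (-11)·c = -99  ⇒  c = 9.

c = 9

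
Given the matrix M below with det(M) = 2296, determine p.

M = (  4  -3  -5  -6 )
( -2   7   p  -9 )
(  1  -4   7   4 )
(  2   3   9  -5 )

9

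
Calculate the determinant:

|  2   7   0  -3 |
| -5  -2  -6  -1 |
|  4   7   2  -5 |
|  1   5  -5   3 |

-506

Expand along row 1 (it has 1 zero):
  + (2) · M_11   where M_11 = det([-2 -6 -1; 7 2 -5; 5 -5 3]) = 359
  − (7) · M_12   where M_12 = det([-5 -6 -1; 4 2 -5; 1 -5 3]) = 219
  − (-3) · M_14   where M_14 = det([-5 -2 -6; 4 7 2; 1 5 -5]) = 103
det = (+1)·(2)·(359) + (-1)·(7)·(219) + (-1)·(-3)·(103) = -506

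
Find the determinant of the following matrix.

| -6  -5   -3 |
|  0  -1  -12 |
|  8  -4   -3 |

Expand along row 2:
  + (-1) · |-6 -3; 8 -3| = (-1)·(18 − (-24)) = -42
  − (-12) · |-6 -5; 8 -4| = −(-12)·(24 − (-40)) = 768
Sum: (-42) + (768) = 726

726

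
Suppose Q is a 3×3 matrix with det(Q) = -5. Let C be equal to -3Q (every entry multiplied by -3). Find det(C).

The determinant is 135.

For a 3×3 matrix, det(-3Q) = (-3)^3·det(Q) = -27·det(Q).
det(C) = (-27)·(-5) = 135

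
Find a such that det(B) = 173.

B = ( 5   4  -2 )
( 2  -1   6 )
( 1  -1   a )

Expanding along the row containing a, det(B) is linear in a: det(B) = (-13)·a + (56).
Set (-13)·a + (56) = 173  ⇒  (-13)·a = 117  ⇒  a = -9.

-9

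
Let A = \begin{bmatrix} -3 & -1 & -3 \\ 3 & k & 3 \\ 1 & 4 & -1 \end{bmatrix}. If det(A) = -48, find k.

-7

Expanding along the row containing k, det(A) is linear in k: det(A) = (6)·k + (-6).
Set (6)·k + (-6) = -48  ⇒  (6)·k = -42  ⇒  k = -7.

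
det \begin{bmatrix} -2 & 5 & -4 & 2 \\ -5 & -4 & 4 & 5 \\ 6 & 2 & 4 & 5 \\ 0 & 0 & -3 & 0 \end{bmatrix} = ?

1089

Expand along row 4 (it has 3 zeros):
  − (-3) · M_43   where M_43 = det([-2 5 2; -5 -4 5; 6 2 5]) = 363
det = (-1)·(-3)·(363) = 1089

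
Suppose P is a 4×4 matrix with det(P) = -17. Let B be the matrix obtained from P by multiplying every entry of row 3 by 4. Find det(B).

-68

Scaling one row by 4 multiplies the determinant by 4.
det(B) = (4)·(-17) = -68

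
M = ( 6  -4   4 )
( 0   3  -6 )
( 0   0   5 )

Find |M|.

90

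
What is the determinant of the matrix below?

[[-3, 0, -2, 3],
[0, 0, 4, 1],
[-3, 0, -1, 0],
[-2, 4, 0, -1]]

156

Expand along column 2 (it has 3 zeros):
  + (4) · M_42   where M_42 = det([-3 -2 3; 0 4 1; -3 -1 0]) = 39
det = (+1)·(4)·(39) = 156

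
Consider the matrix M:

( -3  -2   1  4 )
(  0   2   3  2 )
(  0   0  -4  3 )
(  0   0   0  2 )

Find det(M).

M is upper triangular, so det(M) is the product of the diagonal entries:
det = (-3) · (2) · (-4) · (2) = 48

The determinant is 48.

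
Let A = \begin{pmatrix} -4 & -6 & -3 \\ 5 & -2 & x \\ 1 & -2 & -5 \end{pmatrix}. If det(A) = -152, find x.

-1

Expanding along the row containing x, det(A) is linear in x: det(A) = (-14)·x + (-166).
Set (-14)·x + (-166) = -152  ⇒  (-14)·x = 14  ⇒  x = -1.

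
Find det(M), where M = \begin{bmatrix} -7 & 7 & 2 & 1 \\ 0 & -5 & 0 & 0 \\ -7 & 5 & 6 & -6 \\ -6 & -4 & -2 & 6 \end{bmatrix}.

-190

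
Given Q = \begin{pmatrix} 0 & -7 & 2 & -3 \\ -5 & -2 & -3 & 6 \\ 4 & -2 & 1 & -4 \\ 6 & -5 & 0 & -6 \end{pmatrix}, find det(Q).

Expand along row 1 (it has 1 zero):
  − (-7) · M_12   where M_12 = det([-5 -3 6; 4 1 -4; 6 0 -6]) = -6
  + (2) · M_13   where M_13 = det([-5 -2 6; 4 -2 -4; 6 -5 -6]) = -8
  − (-3) · M_14   where M_14 = det([-5 -2 -3; 4 -2 1; 6 -5 0]) = -13
det = (-1)·(-7)·(-6) + (+1)·(2)·(-8) + (-1)·(-3)·(-13) = -97

det(Q) = -97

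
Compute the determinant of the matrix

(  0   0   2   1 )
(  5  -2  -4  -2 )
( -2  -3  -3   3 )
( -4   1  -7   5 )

The determinant is -296.

Expand along row 1 (it has 2 zeros):
  + (2) · M_13   where M_13 = det([5 -2 -2; -2 -3 3; -4 1 5]) = -58
  − (1) · M_14   where M_14 = det([5 -2 -4; -2 -3 -3; -4 1 -7]) = 180
det = (+1)·(2)·(-58) + (-1)·(1)·(180) = -296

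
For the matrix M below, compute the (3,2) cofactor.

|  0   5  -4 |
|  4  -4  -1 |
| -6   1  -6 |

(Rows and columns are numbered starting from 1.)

-16

Delete row 3 and column 2; the remaining 2×2 submatrix is [0 -4; 4 -1].
Its determinant is 0·(-1) − (-4)·4 = 16.
The cofactor carries sign (−1)^(3+2) = −1, so C_{3,2} = −(16) = -16.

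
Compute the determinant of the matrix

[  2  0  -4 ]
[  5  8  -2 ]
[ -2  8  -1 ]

The determinant is -208.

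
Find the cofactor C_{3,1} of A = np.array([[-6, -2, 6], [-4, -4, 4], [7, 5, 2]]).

16

Delete row 3 and column 1; the remaining 2×2 submatrix is [-2 6; -4 4].
Its determinant is (-2)·4 − 6·(-4) = 16.
The cofactor carries sign (−1)^(3+1) = +1, so C_{3,1} = +(16) = 16.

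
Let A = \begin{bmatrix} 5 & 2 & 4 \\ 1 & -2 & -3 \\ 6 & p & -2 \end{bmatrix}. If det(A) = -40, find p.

Expanding along the row containing p, det(A) is linear in p: det(A) = (19)·p + (36).
Set (19)·p + (36) = -40  ⇒  (19)·p = -76  ⇒  p = -4.

p = -4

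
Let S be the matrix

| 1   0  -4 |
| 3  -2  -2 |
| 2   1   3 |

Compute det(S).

-32

Expand along row 1:
  + 1 · |-2 -2; 1 3| = 1·(-6 − (-2)) = -4
  + (-4) · |3 -2; 2 1| = (-4)·(3 − (-4)) = -28
Sum: (-4) + (-28) = -32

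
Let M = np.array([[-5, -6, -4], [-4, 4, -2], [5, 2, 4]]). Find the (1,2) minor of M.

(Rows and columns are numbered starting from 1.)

The minor is -6.

Delete row 1 and column 2; the remaining 2×2 submatrix is [-4 -2; 5 4].
Its determinant is (-4)·4 − (-2)·5 = -6.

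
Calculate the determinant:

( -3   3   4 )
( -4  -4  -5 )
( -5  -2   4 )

Expand along row 1:
  + (-3) · |-4 -5; -2 4| = (-3)·(-16 − 10) = 78
  − 3 · |-4 -5; -5 4| = −3·(-16 − 25) = 123
  + 4 · |-4 -4; -5 -2| = 4·(8 − 20) = -48
Sum: (78) + (123) + (-48) = 153

153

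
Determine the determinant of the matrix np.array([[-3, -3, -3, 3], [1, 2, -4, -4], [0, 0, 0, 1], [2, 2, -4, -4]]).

-18

Expand along row 3 (it has 3 zeros):
  − (1) · M_34   where M_34 = det([-3 -3 -3; 1 2 -4; 2 2 -4]) = 18
det = (-1)·(1)·(18) = -18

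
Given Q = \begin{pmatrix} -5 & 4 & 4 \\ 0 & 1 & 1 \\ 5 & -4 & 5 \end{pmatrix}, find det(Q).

-45

Expand along row 2:
  + 1 · |-5 4; 5 5| = 1·(-25 − 20) = -45
  − 1 · |-5 4; 5 -4| = −1·(20 − 20) = 0
Sum: (-45) + (0) = -45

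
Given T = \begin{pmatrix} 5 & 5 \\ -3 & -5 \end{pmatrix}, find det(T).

det(T) = -10

det(T) = 5·(-5) − 5·(-3) = -25 − (-15) = -10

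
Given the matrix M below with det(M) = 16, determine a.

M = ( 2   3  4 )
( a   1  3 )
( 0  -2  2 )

Expanding along the column containing a, det(M) is linear in a: det(M) = (-14)·a + (16).
Set (-14)·a + (16) = 16  ⇒  (-14)·a = 0  ⇒  a = 0.

0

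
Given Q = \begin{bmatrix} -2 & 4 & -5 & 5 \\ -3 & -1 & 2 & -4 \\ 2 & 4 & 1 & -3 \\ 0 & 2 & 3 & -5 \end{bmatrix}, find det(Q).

Expand along row 4 (it has 1 zero):
  + (2) · M_42   where M_42 = det([-2 -5 5; -3 2 -4; 2 1 -3]) = 54
  − (3) · M_43   where M_43 = det([-2 4 5; -3 -1 -4; 2 4 -3]) = -156
  + (-5) · M_44   where M_44 = det([-2 4 -5; -3 -1 2; 2 4 1]) = 96
det = (+1)·(2)·(54) + (-1)·(3)·(-156) + (+1)·(-5)·(96) = 96

96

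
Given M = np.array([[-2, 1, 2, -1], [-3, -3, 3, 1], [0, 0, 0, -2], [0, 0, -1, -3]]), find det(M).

-18

M is block upper-triangular with a 2×2 block and a 2×2 block on the diagonal, so its determinant equals the product of the determinants of the diagonal blocks.
det of the 2×2 block = 9
det of the 2×2 block = -2
det = (9)·(-2) = -18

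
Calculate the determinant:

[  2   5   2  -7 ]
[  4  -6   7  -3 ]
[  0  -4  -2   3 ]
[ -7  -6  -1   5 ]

-955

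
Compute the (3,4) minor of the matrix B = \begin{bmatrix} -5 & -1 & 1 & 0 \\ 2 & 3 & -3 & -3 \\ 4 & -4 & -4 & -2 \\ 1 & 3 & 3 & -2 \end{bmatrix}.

-78

Delete row 3 and column 4; the remaining 3×3 submatrix is [-5 -1 1; 2 3 -3; 1 3 3].
Its determinant is -78.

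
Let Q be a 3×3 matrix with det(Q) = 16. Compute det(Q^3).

4096

det(Q^3) = (det Q)^3 = (16)^3 = 4096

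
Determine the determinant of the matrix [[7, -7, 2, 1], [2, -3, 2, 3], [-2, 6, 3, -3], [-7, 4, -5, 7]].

-406

Expand along row 1:
  + (7) · M_11   where M_11 = det([-3 2 3; 6 3 -3; 4 -5 7]) = -252
  − (-7) · M_12   where M_12 = det([2 2 3; -2 3 -3; -7 -5 7]) = 175
  + (2) · M_13   where M_13 = det([2 -3 3; -2 6 -3; -7 4 7]) = 105
  − (1) · M_14   where M_14 = det([2 -3 2; -2 6 3; -7 4 -5]) = 77
det = (+1)·(7)·(-252) + (-1)·(-7)·(175) + (+1)·(2)·(105) + (-1)·(1)·(77) = -406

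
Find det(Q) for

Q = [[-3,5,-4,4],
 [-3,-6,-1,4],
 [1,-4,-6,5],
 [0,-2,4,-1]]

Expand along row 4 (it has 1 zero):
  + (-2) · M_42   where M_42 = det([-3 -4 4; -3 -1 4; 1 -6 5]) = -57
  − (4) · M_43   where M_43 = det([-3 5 4; -3 -6 4; 1 -4 5]) = 209
  + (-1) · M_44   where M_44 = det([-3 5 -4; -3 -6 -1; 1 -4 -6]) = -263
det = (+1)·(-2)·(-57) + (-1)·(4)·(209) + (+1)·(-1)·(-263) = -459

-459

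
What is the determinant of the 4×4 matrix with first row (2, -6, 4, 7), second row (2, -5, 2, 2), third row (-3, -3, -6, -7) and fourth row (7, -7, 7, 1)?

141

Expand along row 1:
  + (2) · M_11   where M_11 = det([-5 2 2; -3 -6 -7; -7 7 1]) = -237
  − (-6) · M_12   where M_12 = det([2 2 2; -3 -6 -7; 7 7 1]) = 36
  + (4) · M_13   where M_13 = det([2 -5 2; -3 -3 -7; 7 -7 1]) = 210
  − (7) · M_14   where M_14 = det([2 -5 2; -3 -3 -6; 7 -7 7]) = 63
det = (+1)·(2)·(-237) + (-1)·(-6)·(36) + (+1)·(4)·(210) + (-1)·(7)·(63) = 141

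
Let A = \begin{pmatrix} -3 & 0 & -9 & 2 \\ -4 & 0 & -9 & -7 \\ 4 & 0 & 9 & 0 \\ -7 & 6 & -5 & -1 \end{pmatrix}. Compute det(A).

|A| = 378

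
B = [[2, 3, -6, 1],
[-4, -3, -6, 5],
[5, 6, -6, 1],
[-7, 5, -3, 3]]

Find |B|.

Expand along row 1:
  + (2) · M_11   where M_11 = det([-3 -6 5; 6 -6 1; 5 -3 3]) = 183
  − (3) · M_12   where M_12 = det([-4 -6 5; 5 -6 1; -7 -3 3]) = -93
  + (-6) · M_13   where M_13 = det([-4 -3 5; 5 6 1; -7 5 3]) = 349
  − (1) · M_14   where M_14 = det([-4 -3 -6; 5 6 -6; -7 5 -3]) = -621
det = (+1)·(2)·(183) + (-1)·(3)·(-93) + (+1)·(-6)·(349) + (-1)·(1)·(-621) = -828

|B| = -828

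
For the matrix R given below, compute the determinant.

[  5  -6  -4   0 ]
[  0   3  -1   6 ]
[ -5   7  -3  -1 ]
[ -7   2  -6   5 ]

det(R) = -2398

Expand along row 1 (it has 1 zero):
  + (5) · M_11   where M_11 = det([3 -1 6; 7 -3 -1; 2 -6 5]) = -242
  − (-6) · M_12   where M_12 = det([0 -1 6; -5 -3 -1; -7 -6 5]) = 22
  + (-4) · M_13   where M_13 = det([0 3 6; -5 7 -1; -7 2 5]) = 330
det = (+1)·(5)·(-242) + (-1)·(-6)·(22) + (+1)·(-4)·(330) = -2398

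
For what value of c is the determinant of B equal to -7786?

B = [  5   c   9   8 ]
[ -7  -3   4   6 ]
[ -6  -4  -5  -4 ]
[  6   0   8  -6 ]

c = -6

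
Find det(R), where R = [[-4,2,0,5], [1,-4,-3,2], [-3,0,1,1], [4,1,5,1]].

422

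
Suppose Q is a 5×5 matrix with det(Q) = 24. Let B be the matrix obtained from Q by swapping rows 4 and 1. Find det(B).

|B| = -24

Swapping two rows multiplies the determinant by −1.
det(B) = (-1)·(24) = -24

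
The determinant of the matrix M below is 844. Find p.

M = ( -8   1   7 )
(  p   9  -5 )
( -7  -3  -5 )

Expanding along the column containing p, det(M) is linear in p: det(M) = (-16)·p + (956).
Set (-16)·p + (956) = 844  ⇒  (-16)·p = -112  ⇒  p = 7.

p = 7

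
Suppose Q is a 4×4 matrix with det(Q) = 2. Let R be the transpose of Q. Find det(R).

2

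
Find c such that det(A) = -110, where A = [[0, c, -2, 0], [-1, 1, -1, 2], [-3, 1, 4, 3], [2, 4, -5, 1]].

-9

Expanding along the column containing c, det(A) is linear in c: det(A) = (14)·c + (16).
Set (14)·c + (16) = -110  ⇒  (14)·c = -126  ⇒  c = -9.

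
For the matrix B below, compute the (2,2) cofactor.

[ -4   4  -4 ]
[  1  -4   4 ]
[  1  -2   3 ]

The cofactor is -8.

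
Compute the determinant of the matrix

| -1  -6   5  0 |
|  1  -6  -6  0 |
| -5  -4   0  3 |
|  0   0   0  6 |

-1956

Expand along row 4 (it has 3 zeros):
  + (6) · M_44   where M_44 = det([-1 -6 5; 1 -6 -6; -5 -4 0]) = -326
det = (+1)·(6)·(-326) = -1956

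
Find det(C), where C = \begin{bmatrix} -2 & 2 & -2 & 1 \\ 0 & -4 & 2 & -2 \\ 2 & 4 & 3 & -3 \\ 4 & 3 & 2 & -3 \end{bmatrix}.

det(C) = -84

Expand along row 2 (it has 1 zero):
  + (-4) · M_22   where M_22 = det([-2 -2 1; 2 3 -3; 4 2 -3]) = 10
  − (2) · M_23   where M_23 = det([-2 2 1; 2 4 -3; 4 3 -3]) = -16
  + (-2) · M_24   where M_24 = det([-2 2 -2; 2 4 3; 4 3 2]) = 38
det = (+1)·(-4)·(10) + (-1)·(2)·(-16) + (+1)·(-2)·(38) = -84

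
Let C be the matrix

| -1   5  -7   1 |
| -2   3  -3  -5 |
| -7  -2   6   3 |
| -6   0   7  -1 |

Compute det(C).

The determinant is -935.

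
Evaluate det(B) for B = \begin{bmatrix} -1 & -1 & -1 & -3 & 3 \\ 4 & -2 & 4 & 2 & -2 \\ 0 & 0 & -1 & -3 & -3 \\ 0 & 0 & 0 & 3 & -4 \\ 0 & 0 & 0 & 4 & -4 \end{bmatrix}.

B is block upper-triangular with a 2×2 block and a 3×3 block on the diagonal, so its determinant equals the product of the determinants of the diagonal blocks.
det of the 2×2 block = 6
det of the 3×3 block = -4
det = (6)·(-4) = -24

-24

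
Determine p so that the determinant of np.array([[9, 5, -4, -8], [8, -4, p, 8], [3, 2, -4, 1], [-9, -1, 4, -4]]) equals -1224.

-5

Expanding along the row containing p, det(B) is linear in p: det(B) = (168)·p + (-384).
Set (168)·p + (-384) = -1224  ⇒  (168)·p = -840  ⇒  p = -5.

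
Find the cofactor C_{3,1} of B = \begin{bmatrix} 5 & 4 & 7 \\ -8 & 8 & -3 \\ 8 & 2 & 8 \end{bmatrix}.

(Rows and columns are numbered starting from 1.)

The cofactor is -68.

Delete row 3 and column 1; the remaining 2×2 submatrix is [4 7; 8 -3].
Its determinant is 4·(-3) − 7·8 = -68.
The cofactor carries sign (−1)^(3+1) = +1, so C_{3,1} = +(-68) = -68.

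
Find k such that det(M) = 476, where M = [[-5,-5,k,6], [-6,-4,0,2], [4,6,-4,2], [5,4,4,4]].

Expanding along the column containing k, det(M) is linear in k: det(M) = (-100)·k + (776).
Set (-100)·k + (776) = 476  ⇒  (-100)·k = -300  ⇒  k = 3.

3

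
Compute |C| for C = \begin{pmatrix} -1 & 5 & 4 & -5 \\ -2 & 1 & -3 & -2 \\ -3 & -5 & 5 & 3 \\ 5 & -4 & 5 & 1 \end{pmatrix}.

Expand along row 1:
  + (-1) · M_11   where M_11 = det([1 -3 -2; -5 5 3; -4 5 1]) = 21
  − (5) · M_12   where M_12 = det([-2 -3 -2; -3 5 3; 5 5 1]) = 46
  + (4) · M_13   where M_13 = det([-2 1 -2; -3 -5 3; 5 -4 1]) = -70
  − (-5) · M_14   where M_14 = det([-2 1 -3; -3 -5 5; 5 -4 5]) = -61
det = (+1)·(-1)·(21) + (-1)·(5)·(46) + (+1)·(4)·(-70) + (-1)·(-5)·(-61) = -836

The determinant is -836.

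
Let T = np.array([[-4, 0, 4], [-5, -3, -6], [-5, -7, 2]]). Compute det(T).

272

Expand along column 2:
  + (-3) · |-4 4; -5 2| = (-3)·(-8 − (-20)) = -36
  − (-7) · |-4 4; -5 -6| = −(-7)·(24 − (-20)) = 308
Sum: (-36) + (308) = 272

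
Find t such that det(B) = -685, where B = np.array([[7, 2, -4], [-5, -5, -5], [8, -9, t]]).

-2

Expanding along the row containing t, det(B) is linear in t: det(B) = (-25)·t + (-735).
Set (-25)·t + (-735) = -685  ⇒  (-25)·t = 50  ⇒  t = -2.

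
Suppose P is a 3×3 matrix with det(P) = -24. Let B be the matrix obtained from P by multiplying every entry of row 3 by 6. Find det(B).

The determinant is -144.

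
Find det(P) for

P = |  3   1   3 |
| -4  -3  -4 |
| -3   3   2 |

-25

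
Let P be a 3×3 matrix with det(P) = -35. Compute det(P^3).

-42875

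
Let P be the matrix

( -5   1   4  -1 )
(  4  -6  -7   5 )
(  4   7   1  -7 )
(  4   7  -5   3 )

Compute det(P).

-624

Expand along row 1:
  + (-5) · M_11   where M_11 = det([-6 -7 5; 7 1 -7; 7 -5 3]) = 472
  − (1) · M_12   where M_12 = det([4 -7 5; 4 1 -7; 4 -5 3]) = 32
  + (4) · M_13   where M_13 = det([4 -6 5; 4 7 -7; 4 7 3]) = 520
  − (-1) · M_14   where M_14 = det([4 -6 -7; 4 7 1; 4 7 -5]) = -312
det = (+1)·(-5)·(472) + (-1)·(1)·(32) + (+1)·(4)·(520) + (-1)·(-1)·(-312) = -624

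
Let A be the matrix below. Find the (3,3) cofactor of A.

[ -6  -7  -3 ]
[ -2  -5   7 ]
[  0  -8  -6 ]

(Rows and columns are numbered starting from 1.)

16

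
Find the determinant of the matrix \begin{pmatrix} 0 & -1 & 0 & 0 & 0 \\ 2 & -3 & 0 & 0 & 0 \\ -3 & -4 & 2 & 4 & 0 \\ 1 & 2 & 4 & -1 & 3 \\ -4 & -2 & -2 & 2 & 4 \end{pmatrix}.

The determinant is -216.

The matrix is block lower-triangular with a 2×2 block and a 3×3 block on the diagonal, so its determinant equals the product of the determinants of the diagonal blocks.
det of the 2×2 block = 2
det of the 3×3 block = -108
det = (2)·(-108) = -216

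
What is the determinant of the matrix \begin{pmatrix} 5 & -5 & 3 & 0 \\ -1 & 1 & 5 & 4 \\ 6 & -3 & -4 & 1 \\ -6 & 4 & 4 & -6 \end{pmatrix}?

Expand along row 1 (it has 1 zero):
  + (5) · M_11   where M_11 = det([1 5 4; -3 -4 1; 4 4 -6]) = -34
  − (-5) · M_12   where M_12 = det([-1 5 4; 6 -4 1; -6 4 -6]) = 130
  + (3) · M_13   where M_13 = det([-1 1 4; 6 -3 1; -6 4 -6]) = 40
det = (+1)·(5)·(-34) + (-1)·(-5)·(130) + (+1)·(3)·(40) = 600

The determinant is 600.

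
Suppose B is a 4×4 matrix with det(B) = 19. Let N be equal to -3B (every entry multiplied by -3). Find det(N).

For a 4×4 matrix, det(-3B) = (-3)^4·det(B) = 81·det(B).
det(N) = (81)·(19) = 1539

det(N) = 1539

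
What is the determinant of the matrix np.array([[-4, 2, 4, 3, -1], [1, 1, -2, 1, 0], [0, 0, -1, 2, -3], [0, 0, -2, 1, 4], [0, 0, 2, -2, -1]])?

The matrix is block upper-triangular with a 2×2 block and a 3×3 block on the diagonal, so its determinant equals the product of the determinants of the diagonal blocks.
det of the 2×2 block = -6
det of the 3×3 block = -1
det = (-6)·(-1) = 6

6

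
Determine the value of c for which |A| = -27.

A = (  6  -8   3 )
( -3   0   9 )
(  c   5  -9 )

c = -1

Expanding along the column containing c, det(A) is linear in c: det(A) = (-72)·c + (-99).
Set (-72)·c + (-99) = -27  ⇒  (-72)·c = 72  ⇒  c = -1.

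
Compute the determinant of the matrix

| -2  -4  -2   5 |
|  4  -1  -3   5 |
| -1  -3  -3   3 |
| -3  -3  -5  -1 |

The determinant is -14.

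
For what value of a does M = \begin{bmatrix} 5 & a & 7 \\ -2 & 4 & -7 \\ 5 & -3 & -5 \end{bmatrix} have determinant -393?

2

Expanding along the row containing a, det(M) is linear in a: det(M) = (-45)·a + (-303).
Set (-45)·a + (-303) = -393  ⇒  (-45)·a = -90  ⇒  a = 2.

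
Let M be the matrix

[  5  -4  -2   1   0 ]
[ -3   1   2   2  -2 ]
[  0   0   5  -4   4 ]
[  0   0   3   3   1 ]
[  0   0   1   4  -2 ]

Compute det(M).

294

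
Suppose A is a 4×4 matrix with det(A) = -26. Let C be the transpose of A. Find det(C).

det(Aᵀ) = det(A).
det(C) = (1)·(-26) = -26

-26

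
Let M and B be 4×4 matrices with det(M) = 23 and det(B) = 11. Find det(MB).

|MB| = 253

det(MB) = det(M)·det(B) = (23)·(11) = 253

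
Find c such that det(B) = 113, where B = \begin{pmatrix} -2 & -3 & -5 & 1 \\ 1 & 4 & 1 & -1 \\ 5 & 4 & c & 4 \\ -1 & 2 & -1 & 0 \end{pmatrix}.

Expanding along the row containing c, det(B) is linear in c: det(B) = (-1)·c + (119).
Set (-1)·c + (119) = 113  ⇒  (-1)·c = -6  ⇒  c = 6.

c = 6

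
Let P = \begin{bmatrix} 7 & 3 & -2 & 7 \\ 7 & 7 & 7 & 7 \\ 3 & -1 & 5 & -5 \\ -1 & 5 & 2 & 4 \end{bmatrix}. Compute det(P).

The determinant is -812.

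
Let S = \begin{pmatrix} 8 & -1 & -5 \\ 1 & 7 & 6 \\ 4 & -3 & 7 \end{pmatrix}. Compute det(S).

|S| = 674

Expand along row 1:
  + 8 · |7 6; -3 7| = 8·(49 − (-18)) = 536
  − (-1) · |1 6; 4 7| = −(-1)·(7 − 24) = -17
  + (-5) · |1 7; 4 -3| = (-5)·(-3 − 28) = 155
Sum: (536) + (-17) + (155) = 674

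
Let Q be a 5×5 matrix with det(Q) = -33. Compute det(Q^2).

1089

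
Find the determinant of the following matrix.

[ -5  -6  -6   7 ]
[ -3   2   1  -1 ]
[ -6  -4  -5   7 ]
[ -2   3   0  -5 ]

-123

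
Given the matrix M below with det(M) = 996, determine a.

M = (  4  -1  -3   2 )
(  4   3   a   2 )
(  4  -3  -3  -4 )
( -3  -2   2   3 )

Expanding along the row containing a, det(M) is linear in a: det(M) = (102)·a + (282).
Set (102)·a + (282) = 996  ⇒  (102)·a = 714  ⇒  a = 7.

a = 7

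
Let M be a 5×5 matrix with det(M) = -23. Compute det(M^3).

The determinant is -12167.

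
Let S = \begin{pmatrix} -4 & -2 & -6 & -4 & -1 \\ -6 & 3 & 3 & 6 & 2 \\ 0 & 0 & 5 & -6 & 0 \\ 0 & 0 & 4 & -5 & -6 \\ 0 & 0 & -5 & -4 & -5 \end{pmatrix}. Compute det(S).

7080

S is block upper-triangular with a 2×2 block and a 3×3 block on the diagonal, so its determinant equals the product of the determinants of the diagonal blocks.
det of the 2×2 block = -24
det of the 3×3 block = -295
det = (-24)·(-295) = 7080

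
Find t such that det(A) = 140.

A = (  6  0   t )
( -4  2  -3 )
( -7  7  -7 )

t = -7

Expanding along the row containing t, det(A) is linear in t: det(A) = (-14)·t + (42).
Set (-14)·t + (42) = 140  ⇒  (-14)·t = 98  ⇒  t = -7.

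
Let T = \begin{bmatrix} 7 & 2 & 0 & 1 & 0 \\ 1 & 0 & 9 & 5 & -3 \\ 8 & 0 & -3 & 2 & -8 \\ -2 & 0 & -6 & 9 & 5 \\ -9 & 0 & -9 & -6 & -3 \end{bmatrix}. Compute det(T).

det(T) = -28962

Expand along column 2 (it has 4 zeros):
  − (2) · M_12   where M_12 = det([1 9 5 -3; 8 -3 2 -8; -2 -6 9 5; -9 -9 -6 -3]) = 14481
det = (-1)·(2)·(14481) = -28962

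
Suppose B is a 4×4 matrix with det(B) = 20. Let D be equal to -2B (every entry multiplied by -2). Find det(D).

For a 4×4 matrix, det(-2B) = (-2)^4·det(B) = 16·det(B).
det(D) = (16)·(20) = 320

320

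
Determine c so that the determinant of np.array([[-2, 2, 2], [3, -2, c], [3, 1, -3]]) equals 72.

c = 6

Expanding along the row containing c, det(A) is linear in c: det(A) = (8)·c + (24).
Set (8)·c + (24) = 72  ⇒  (8)·c = 48  ⇒  c = 6.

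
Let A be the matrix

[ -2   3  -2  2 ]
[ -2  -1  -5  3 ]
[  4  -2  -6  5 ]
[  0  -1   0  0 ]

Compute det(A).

The determinant is -34.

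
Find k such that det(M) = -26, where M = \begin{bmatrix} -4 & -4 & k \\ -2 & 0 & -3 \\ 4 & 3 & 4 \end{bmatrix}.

k = 1

Expanding along the row containing k, det(M) is linear in k: det(M) = (-6)·k + (-20).
Set (-6)·k + (-20) = -26  ⇒  (-6)·k = -6  ⇒  k = 1.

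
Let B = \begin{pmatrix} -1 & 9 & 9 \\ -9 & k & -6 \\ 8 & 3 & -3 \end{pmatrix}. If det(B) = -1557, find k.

Expanding along the column containing k, det(B) is linear in k: det(B) = (-69)·k + (-936).
Set (-69)·k + (-936) = -1557  ⇒  (-69)·k = -621  ⇒  k = 9.

k = 9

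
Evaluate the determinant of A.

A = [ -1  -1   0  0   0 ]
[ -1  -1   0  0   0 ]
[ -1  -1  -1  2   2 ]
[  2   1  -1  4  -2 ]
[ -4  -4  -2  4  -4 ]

det(A) = 0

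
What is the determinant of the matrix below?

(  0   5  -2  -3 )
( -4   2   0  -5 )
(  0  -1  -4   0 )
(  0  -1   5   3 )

-156

Expand along column 1 (it has 3 zeros):
  − (-4) · M_21   where M_21 = det([5 -2 -3; -1 -4 0; -1 5 3]) = -39
det = (-1)·(-4)·(-39) = -156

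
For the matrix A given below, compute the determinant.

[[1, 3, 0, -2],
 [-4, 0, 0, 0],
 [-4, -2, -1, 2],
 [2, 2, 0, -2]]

Expand along row 2 (it has 3 zeros):
  − (-4) · M_21   where M_21 = det([3 0 -2; -2 -1 2; 2 0 -2]) = 2
det = (-1)·(-4)·(2) = 8

8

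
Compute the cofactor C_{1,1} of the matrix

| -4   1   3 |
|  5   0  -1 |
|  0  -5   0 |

Delete row 1 and column 1; the remaining 2×2 submatrix is [0 -1; -5 0].
Its determinant is 0·0 − (-1)·(-5) = -5.
The cofactor carries sign (−1)^(1+1) = +1, so C_{1,1} = +(-5) = -5.

-5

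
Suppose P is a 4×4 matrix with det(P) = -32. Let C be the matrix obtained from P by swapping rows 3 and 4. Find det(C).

|C| = 32

Swapping two rows multiplies the determinant by −1.
det(C) = (-1)·(-32) = 32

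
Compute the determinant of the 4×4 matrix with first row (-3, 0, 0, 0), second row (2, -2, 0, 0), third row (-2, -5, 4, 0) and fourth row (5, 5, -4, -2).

The matrix is lower triangular, so the determinant is the product of the diagonal entries:
det = (-3) · (-2) · (4) · (-2) = -48

The determinant is -48.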